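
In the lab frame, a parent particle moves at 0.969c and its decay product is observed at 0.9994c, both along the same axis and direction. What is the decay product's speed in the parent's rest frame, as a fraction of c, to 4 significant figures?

u' ≈ 0.9626c

Inverse velocity addition: u' = (u − v)/(1 − uv/c²)
= (0.9994 − 0.969)/(1 − 0.9994×0.969) = 0.03040/0.0315814 = 0.9626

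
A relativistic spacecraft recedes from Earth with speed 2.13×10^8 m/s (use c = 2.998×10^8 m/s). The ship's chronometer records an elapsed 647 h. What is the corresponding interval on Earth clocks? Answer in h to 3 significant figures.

Δt ≈ 919 h

β = v/c = 2.13×10^8 / 2.998×10^8 = 0.71047
γ = 1/√(1 − 0.71047²) = 1.4210
Time dilation: Δt = γτ₀ = 1.4210 × 647 h = 919 h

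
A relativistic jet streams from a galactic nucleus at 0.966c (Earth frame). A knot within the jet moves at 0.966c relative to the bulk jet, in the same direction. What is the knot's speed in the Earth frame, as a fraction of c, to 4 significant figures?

u ≈ 0.9994c

Relativistic velocity addition: u = (u' + v)/(1 + u'v/c²)
= (0.966 + 0.966)/(1 + 0.966×0.966) = 1.932/1.93316 = 0.9994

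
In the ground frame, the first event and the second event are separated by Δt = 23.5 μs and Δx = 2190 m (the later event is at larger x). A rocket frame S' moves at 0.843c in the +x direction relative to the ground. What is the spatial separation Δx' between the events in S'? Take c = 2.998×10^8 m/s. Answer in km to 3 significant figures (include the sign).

Δx' ≈ -6.97 km

γ = 1/√(1 − 0.843²) = 1.8590
Δx' = γ(Δx − vΔt) = 1.8590 × (2190 m − 0.843×(2.998×10^8 m/s)×23.5×10^-6 s)
= 1.8590 × (-3749.2 m) = -6.97 km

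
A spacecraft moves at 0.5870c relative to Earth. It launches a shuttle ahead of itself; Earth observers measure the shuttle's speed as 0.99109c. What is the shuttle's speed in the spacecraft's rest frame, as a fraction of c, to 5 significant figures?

Inverse velocity addition: u' = (u − v)/(1 − uv/c²)
= (0.99109 − 0.5870)/(1 − 0.99109×0.5870) = 0.40409/0.4182302 = 0.96619

u' ≈ 0.96619c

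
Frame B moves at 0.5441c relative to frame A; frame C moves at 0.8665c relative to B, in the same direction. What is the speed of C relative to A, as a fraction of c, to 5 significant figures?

u ≈ 0.95864c

Compose boost 2: (0.8665 + 0.5441)/(1 + 0.8665×0.5441) = 1.4106/1.471463 = 0.95864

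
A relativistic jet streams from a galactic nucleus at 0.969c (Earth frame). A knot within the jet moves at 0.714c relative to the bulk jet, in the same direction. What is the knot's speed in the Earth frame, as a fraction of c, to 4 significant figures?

Relativistic velocity addition: u = (u' + v)/(1 + u'v/c²)
= (0.714 + 0.969)/(1 + 0.714×0.969) = 1.683/1.69187 = 0.9948

u ≈ 0.9948c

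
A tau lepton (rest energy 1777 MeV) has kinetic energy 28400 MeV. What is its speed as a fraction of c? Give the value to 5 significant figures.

β ≈ 0.99826

γ = 1 + K/(m₀c²) = 1 + 28400/1777 = 16.98199
β = √(1 − 1/γ²) = 0.99826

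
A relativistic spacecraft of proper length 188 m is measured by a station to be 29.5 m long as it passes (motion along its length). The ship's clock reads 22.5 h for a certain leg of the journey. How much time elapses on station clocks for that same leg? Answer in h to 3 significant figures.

Length contraction ⇒ γ = L₀/L = 188/29.5 = 6.3729
Time dilation: Δt = γτ₀ = 6.3729 × 22.5 h = 143 h

Δt ≈ 143 h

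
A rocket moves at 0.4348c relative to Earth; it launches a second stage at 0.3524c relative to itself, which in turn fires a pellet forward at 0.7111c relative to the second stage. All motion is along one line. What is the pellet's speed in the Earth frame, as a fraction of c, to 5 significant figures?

u ≈ 0.93827c

Compose boost 2: (0.3524 + 0.4348)/(1 + 0.3524×0.4348) = 0.78720/1.153224 = 0.6826083
Compose boost 3: (0.7111 + 0.6826083)/(1 + 0.7111×0.6826083) = 1.393708/1.485403 = 0.93827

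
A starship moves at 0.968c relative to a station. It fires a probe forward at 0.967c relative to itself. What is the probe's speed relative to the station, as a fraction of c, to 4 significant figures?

u ≈ 0.9995c

Relativistic velocity addition: u = (u' + v)/(1 + u'v/c²)
= (0.967 + 0.968)/(1 + 0.967×0.968) = 1.935/1.93606 = 0.9995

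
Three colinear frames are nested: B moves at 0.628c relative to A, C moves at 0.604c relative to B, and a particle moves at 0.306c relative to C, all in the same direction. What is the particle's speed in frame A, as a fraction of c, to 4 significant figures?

Compose boost 2: (0.604 + 0.628)/(1 + 0.604×0.628) = 1.232/1.37931 = 0.893199
Compose boost 3: (0.306 + 0.893199)/(1 + 0.306×0.893199) = 1.19920/1.27332 = 0.9418

u ≈ 0.9418c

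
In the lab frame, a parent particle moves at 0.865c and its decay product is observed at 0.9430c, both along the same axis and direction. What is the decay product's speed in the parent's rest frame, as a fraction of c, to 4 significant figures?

Inverse velocity addition: u' = (u − v)/(1 − uv/c²)
= (0.9430 − 0.865)/(1 − 0.9430×0.865) = 0.07800/0.184305 = 0.4232

u' ≈ 0.4232c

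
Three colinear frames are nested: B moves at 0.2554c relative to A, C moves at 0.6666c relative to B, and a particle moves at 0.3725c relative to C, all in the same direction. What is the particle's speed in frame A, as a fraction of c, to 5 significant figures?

u ≈ 0.89709c

Compose boost 2: (0.6666 + 0.2554)/(1 + 0.6666×0.2554) = 0.92200/1.170250 = 0.7878661
Compose boost 3: (0.3725 + 0.7878661)/(1 + 0.3725×0.7878661) = 1.160366/1.293480 = 0.89709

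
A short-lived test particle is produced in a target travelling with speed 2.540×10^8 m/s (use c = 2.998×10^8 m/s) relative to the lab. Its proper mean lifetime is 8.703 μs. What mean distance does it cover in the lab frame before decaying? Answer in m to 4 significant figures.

β = v/c = 2.540×10^8 / 2.998×10^8 = 0.847231
γ = 1/√(1 − 0.847231²) = 1.88245
Dilated lifetime: Δt = γτ₀ = 1.88245 × 8.703 μs = 16.3829 μs
d = vΔt = 0.847231c × 16.3829 μs = 2.54000×10^8 m/s × 1.63829×10^-5 s = 4161 m

d ≈ 4161 m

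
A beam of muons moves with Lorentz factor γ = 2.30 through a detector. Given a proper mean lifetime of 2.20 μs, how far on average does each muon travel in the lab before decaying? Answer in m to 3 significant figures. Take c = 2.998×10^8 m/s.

β = √(1 − 1/γ²) = √(1 − 1/2.30²) = 0.90054
Dilated lifetime: Δt = γτ₀ = 2.30 × 2.20 μs = 5.0600 μs
d = vΔt = 0.90054c × 5.0600 μs = 2.6998×10^8 m/s × 5.0600×10^-6 s = 1370 m

d ≈ 1370 m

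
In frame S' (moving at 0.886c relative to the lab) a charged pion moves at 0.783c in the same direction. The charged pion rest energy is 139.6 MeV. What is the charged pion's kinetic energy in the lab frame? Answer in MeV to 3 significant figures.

u_lab = (0.783 + 0.886)/(1 + 0.783×0.886) = 0.985394
γ = 1/√(1 − 0.985394²) = 5.8724
K = (γ − 1)m₀c² = (5.8724 − 1) × 139.6 = 4.8724 × 139.6 = 680 MeV

K ≈ 680 MeV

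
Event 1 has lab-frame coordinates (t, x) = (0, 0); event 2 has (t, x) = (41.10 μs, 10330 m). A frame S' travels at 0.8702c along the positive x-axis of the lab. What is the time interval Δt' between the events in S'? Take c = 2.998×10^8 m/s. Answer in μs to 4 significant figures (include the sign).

Δt' ≈ 22.56 μs

γ = 1/√(1 − 0.8702²) = 2.02964
Δt' = γ(Δt − vΔx/c²) = 2.02964 × (41.10 μs − 0.8702×10330 m / (2.998×10^8 m/s))
= 2.02964 × (11.1161 μs) = 22.56 μs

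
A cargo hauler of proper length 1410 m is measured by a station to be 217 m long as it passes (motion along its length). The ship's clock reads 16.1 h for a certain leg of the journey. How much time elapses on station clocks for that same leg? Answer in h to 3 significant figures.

Δt ≈ 105 h

Length contraction ⇒ γ = L₀/L = 1410/217 = 6.4977
Time dilation: Δt = γτ₀ = 6.4977 × 16.1 h = 105 h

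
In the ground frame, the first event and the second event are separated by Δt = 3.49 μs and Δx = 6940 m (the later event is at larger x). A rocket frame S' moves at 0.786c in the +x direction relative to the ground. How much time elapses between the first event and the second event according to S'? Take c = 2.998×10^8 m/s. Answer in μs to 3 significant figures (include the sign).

γ = 1/√(1 − 0.786²) = 1.6175
Δt' = γ(Δt − vΔx/c²) = 1.6175 × (3.49 μs − 0.786×6940 m / (2.998×10^8 m/s))
= 1.6175 × (-14.705 μs) = -23.8 μs

Δt' ≈ -23.8 μs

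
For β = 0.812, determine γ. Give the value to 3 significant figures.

γ = 1/√(1 − β²) = 1/√(1 − 0.812²) = 1/√(0.34066) = 1.71

γ ≈ 1.71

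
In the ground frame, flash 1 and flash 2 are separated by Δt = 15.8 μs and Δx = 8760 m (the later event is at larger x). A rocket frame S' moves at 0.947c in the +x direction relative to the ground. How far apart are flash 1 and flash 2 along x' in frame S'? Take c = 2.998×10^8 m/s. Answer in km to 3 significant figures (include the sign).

Δx' ≈ 13.3 km

γ = 1/√(1 − 0.947²) = 3.1130
Δx' = γ(Δx − vΔt) = 3.1130 × (8760 m − 0.947×(2.998×10^8 m/s)×15.8×10^-6 s)
= 3.1130 × (4274.2 m) = 13.3 km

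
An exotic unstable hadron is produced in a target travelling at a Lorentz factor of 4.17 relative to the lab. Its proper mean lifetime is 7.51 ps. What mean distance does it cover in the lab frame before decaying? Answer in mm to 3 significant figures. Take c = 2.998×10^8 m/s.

β = √(1 − 1/γ²) = √(1 − 1/4.17²) = 0.97082
Dilated lifetime: Δt = γτ₀ = 4.17 × 7.51 ps = 31.317 ps
d = vΔt = 0.97082c × 31.317 ps = 2.9105×10^8 m/s × 3.1317×10^-11 s = 9.11 mm

d ≈ 9.11 mm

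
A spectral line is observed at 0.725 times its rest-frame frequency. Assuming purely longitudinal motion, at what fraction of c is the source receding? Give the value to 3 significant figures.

f_obs/f_src = √((1−β)/(1+β)) = 0.725  ⇒  (1−β)/(1+β) = 0.52563
β = |1 − D²|/(1 + D²) = |1 − 0.52563|/(1 + 0.52563) = 0.311

β ≈ 0.311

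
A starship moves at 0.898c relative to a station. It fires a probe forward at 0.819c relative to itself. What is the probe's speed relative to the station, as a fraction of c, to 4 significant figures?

Relativistic velocity addition: u = (u' + v)/(1 + u'v/c²)
= (0.819 + 0.898)/(1 + 0.819×0.898) = 1.717/1.73546 = 0.9894

u ≈ 0.9894c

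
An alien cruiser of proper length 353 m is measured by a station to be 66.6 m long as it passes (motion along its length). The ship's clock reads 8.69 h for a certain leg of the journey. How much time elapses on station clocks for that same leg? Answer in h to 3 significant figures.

Length contraction ⇒ γ = L₀/L = 353/66.6 = 5.3003
Time dilation: Δt = γτ₀ = 5.3003 × 8.69 h = 46.1 h

Δt ≈ 46.1 h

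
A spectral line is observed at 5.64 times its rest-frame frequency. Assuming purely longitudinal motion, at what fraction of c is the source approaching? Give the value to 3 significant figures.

β ≈ 0.939

f_obs/f_src = √((1+β)/(1−β)) = 5.64  ⇒  (1+β)/(1−β) = 31.810
β = |1 − D²|/(1 + D²) = |1 − 31.810|/(1 + 31.810) = 0.939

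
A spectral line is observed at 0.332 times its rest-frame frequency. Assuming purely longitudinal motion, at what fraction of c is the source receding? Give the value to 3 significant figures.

f_obs/f_src = √((1−β)/(1+β)) = 0.332  ⇒  (1−β)/(1+β) = 0.11022
β = |1 − D²|/(1 + D²) = |1 − 0.11022|/(1 + 0.11022) = 0.801

β ≈ 0.801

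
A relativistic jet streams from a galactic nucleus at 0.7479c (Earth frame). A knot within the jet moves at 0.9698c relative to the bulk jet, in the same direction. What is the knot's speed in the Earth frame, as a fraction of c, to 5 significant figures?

u ≈ 0.99559c

Relativistic velocity addition: u = (u' + v)/(1 + u'v/c²)
= (0.9698 + 0.7479)/(1 + 0.9698×0.7479) = 1.7177/1.725313 = 0.99559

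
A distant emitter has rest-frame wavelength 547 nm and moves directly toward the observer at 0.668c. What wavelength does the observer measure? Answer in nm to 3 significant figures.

λ_obs ≈ 244 nm

Relativistic Doppler: λ_obs = λ_src √((1−β)/(1+β))
= 547 × √(0.33200/1.6680) = 547 × 0.44614 = 244 nm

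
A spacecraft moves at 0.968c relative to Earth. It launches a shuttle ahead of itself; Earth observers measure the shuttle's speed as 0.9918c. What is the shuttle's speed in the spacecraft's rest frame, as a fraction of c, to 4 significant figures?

Inverse velocity addition: u' = (u − v)/(1 − uv/c²)
= (0.9918 − 0.968)/(1 − 0.9918×0.968) = 0.02380/0.0399376 = 0.5959

u' ≈ 0.5959c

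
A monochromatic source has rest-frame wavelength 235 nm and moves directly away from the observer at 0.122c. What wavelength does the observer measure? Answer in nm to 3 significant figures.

λ_obs ≈ 266 nm

Relativistic Doppler: λ_obs = λ_src √((1+β)/(1−β))
= 235 × √(1.1220/0.87800) = 235 × 1.1304 = 266 nm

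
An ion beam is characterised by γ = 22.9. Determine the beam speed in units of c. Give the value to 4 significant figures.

β = √(1 − 1/γ²) = √(1 − 1/22.9²) = √(0.998093) = 0.9990

β ≈ 0.9990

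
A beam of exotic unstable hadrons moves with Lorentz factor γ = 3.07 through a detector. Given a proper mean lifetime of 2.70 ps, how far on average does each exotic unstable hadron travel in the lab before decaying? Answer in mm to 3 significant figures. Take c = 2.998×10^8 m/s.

d ≈ 2.35 mm

β = √(1 − 1/γ²) = √(1 − 1/3.07²) = 0.94546
Dilated lifetime: Δt = γτ₀ = 3.07 × 2.70 ps = 8.2890 ps
d = vΔt = 0.94546c × 8.2890 ps = 2.8345×10^8 m/s × 8.2890×10^-12 s = 2.35 mm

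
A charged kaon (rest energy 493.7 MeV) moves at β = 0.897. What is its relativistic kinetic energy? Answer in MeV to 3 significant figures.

γ = 1/√(1 − 0.897²) = 2.2623
K = (γ − 1)m₀c² = (2.2623 − 1) × 493.7 MeV = 1.2623 × 493.7 MeV = 623 MeV

K ≈ 623 MeV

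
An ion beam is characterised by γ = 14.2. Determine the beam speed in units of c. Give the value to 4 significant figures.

β = √(1 − 1/γ²) = √(1 − 1/14.2²) = √(0.995041) = 0.9975

β ≈ 0.9975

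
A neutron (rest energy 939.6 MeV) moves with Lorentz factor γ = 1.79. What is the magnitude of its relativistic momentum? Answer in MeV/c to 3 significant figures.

β = √(1 − 1/γ²) = √(1 − 1/1.79²) = 0.82940
p = γβm₀c = 1.79 × 0.82940 × 939.6 MeV/c = 1390 MeV/c

p ≈ 1390 MeV/c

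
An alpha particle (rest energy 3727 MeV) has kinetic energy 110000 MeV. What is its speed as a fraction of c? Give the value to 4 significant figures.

β ≈ 0.9995

γ = 1 + K/(m₀c²) = 1 + 110000/3727 = 30.5144
β = √(1 − 1/γ²) = 0.9995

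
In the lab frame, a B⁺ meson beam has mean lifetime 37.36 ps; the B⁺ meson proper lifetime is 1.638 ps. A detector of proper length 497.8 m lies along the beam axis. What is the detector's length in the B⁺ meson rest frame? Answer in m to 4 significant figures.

L ≈ 21.83 m

Time dilation ⇒ γ = Δt/τ₀ = 37.36/1.638 = 22.8083
Length contraction: L = L₀/γ = 497.8/22.8083 = 21.83 m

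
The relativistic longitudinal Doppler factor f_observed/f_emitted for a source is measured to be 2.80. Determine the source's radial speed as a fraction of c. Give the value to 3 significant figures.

f_obs/f_src = √((1+β)/(1−β)) = 2.80  ⇒  (1+β)/(1−β) = 7.8400
β = |1 − D²|/(1 + D²) = |1 − 7.8400|/(1 + 7.8400) = 0.774

β ≈ 0.774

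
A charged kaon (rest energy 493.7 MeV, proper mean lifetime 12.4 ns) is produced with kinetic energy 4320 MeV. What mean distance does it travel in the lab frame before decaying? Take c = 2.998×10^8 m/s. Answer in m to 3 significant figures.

d ≈ 36.1 m

γ = 1 + K/(m₀c²) = 1 + 4320/493.7 = 9.7503
β = √(1 − 1/γ²) = 0.99473
Dilated lifetime: γτ₀ = 9.7503 × 12.4 ns = 120.90 ns
d = βc·γτ₀ = 0.99473 × (2.998×10^8 m/s) × 1.2090×10^-7 s = 36.1 m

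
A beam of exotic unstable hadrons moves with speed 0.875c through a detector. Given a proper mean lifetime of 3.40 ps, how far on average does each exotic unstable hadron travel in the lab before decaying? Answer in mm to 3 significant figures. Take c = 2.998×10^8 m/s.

γ = 1/√(1 − 0.875²) = 2.0656
Dilated lifetime: Δt = γτ₀ = 2.0656 × 3.40 ps = 7.0230 ps
d = vΔt = 0.875c × 7.0230 ps = 2.6232×10^8 m/s × 7.0230×10^-12 s = 1.84 mm

d ≈ 1.84 mm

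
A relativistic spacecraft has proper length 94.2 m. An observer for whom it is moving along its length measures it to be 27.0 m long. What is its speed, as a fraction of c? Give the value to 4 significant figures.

γ = L₀/L = 94.2/27.0 = 3.48889
β = √(1 − 1/γ²) = 0.9580

β ≈ 0.9580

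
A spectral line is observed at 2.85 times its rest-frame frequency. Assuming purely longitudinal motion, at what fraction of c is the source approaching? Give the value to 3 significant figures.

f_obs/f_src = √((1+β)/(1−β)) = 2.85  ⇒  (1+β)/(1−β) = 8.1225
β = |1 − D²|/(1 + D²) = |1 − 8.1225|/(1 + 8.1225) = 0.781

β ≈ 0.781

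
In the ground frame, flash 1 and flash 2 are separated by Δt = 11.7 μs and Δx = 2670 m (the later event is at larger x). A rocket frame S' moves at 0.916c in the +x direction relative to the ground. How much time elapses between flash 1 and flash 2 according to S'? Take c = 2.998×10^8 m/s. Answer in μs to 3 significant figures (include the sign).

Δt' ≈ 8.83 μs

γ = 1/√(1 − 0.916²) = 2.4927
Δt' = γ(Δt − vΔx/c²) = 2.4927 × (11.7 μs − 0.916×2670 m / (2.998×10^8 m/s))
= 2.4927 × (3.5422 μs) = 8.83 μs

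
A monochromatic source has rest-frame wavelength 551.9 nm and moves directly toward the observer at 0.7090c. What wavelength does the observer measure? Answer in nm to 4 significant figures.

Relativistic Doppler: λ_obs = λ_src √((1−β)/(1+β))
= 551.9 × √(0.291000/1.70900) = 551.9 × 0.412644 = 227.7 nm

λ_obs ≈ 227.7 nm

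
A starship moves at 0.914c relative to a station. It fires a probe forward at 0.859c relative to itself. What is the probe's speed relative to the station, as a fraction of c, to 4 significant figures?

Relativistic velocity addition: u = (u' + v)/(1 + u'v/c²)
= (0.859 + 0.914)/(1 + 0.859×0.914) = 1.773/1.78513 = 0.9932

u ≈ 0.9932c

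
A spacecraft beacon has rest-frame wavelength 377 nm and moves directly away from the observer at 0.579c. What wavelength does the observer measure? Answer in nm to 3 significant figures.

λ_obs ≈ 730 nm

Relativistic Doppler: λ_obs = λ_src √((1+β)/(1−β))
= 377 × √(1.5790/0.42100) = 377 × 1.9366 = 730 nm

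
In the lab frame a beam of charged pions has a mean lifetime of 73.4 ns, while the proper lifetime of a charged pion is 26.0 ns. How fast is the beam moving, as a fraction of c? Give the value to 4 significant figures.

β ≈ 0.9352

γ = Δt/τ₀ = 73.4/26.0 = 2.82308
β = √(1 − 1/γ²) = √(1 − 1/2.82308²) = 0.9352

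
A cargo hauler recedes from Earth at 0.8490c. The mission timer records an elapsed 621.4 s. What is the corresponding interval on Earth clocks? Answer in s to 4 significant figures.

Δt ≈ 1176 s

γ = 1/√(1 − 0.8490²) = 1.89253
Time dilation: Δt = γτ₀ = 1.89253 × 621.4 s = 1176 s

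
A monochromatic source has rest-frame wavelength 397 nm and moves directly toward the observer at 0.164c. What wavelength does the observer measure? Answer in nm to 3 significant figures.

λ_obs ≈ 336 nm

Relativistic Doppler: λ_obs = λ_src √((1−β)/(1+β))
= 397 × √(0.83600/1.1640) = 397 × 0.84747 = 336 nm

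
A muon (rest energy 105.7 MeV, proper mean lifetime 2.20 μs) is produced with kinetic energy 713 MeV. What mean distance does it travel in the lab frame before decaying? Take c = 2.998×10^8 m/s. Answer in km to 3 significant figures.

d ≈ 5.07 km

γ = 1 + K/(m₀c²) = 1 + 713/105.7 = 7.7455
β = √(1 − 1/γ²) = 0.99163
Dilated lifetime: γτ₀ = 7.7455 × 2.20 μs = 17.040 μs
d = βc·γτ₀ = 0.99163 × (2.998×10^8 m/s) × 1.7040×10^-5 s = 5.07 km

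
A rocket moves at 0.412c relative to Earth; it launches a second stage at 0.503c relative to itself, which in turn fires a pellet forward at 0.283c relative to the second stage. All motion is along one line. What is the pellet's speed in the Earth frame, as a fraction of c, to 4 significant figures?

Compose boost 2: (0.503 + 0.412)/(1 + 0.503×0.412) = 0.9150/1.20724 = 0.757930
Compose boost 3: (0.283 + 0.757930)/(1 + 0.283×0.757930) = 1.04093/1.21449 = 0.8571

u ≈ 0.8571c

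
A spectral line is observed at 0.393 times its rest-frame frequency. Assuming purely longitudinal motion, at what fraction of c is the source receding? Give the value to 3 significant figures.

f_obs/f_src = √((1−β)/(1+β)) = 0.393  ⇒  (1−β)/(1+β) = 0.15445
β = |1 − D²|/(1 + D²) = |1 − 0.15445|/(1 + 0.15445) = 0.732

β ≈ 0.732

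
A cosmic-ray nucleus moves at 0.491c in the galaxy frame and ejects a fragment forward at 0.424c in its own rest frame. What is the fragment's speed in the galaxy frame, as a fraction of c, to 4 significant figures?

Compose boost 2: (0.424 + 0.491)/(1 + 0.424×0.491) = 0.9150/1.20818 = 0.7573

u ≈ 0.7573c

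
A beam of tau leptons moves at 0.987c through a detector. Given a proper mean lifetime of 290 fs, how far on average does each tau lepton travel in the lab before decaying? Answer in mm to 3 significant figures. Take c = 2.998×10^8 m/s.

γ = 1/√(1 − 0.987²) = 6.2220
Dilated lifetime: Δt = γτ₀ = 6.2220 × 290 fs = 1804.4 fs
d = vΔt = 0.987c × 1804.4 fs = 2.9590×10^8 m/s × 1.8044×10^-12 s = 0.534 mm

d ≈ 0.534 mm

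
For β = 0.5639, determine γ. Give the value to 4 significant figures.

γ = 1/√(1 − β²) = 1/√(1 − 0.5639²) = 1/√(0.682017) = 1.211

γ ≈ 1.211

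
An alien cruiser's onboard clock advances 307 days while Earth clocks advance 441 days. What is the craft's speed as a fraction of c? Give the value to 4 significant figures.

β ≈ 0.7179

γ = Δt/τ₀ = 441/307 = 1.43648
β = √(1 − 1/γ²) = √(1 − 1/1.43648²) = 0.7179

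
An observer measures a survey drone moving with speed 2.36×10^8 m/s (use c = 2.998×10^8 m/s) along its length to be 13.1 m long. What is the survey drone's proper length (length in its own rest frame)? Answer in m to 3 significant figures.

β = v/c = 2.36×10^8 / 2.998×10^8 = 0.78719
γ = 1/√(1 − 0.78719²) = 1.6215
L₀ = γL = 1.6215 × 13.1 = 21.2 m

L₀ ≈ 21.2 m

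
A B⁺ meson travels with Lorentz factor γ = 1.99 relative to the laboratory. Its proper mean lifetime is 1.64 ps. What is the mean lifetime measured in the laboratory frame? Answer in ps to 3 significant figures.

γ = 1.99 (given)
Time dilation: Δt = γτ₀ = 1.99 × 1.64 ps = 3.26 ps

Δt ≈ 3.26 ps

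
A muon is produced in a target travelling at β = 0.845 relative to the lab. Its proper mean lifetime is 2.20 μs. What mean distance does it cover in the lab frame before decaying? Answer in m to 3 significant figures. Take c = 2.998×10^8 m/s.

d ≈ 1040 m

γ = 1/√(1 − 0.845²) = 1.8700
Dilated lifetime: Δt = γτ₀ = 1.8700 × 2.20 μs = 4.1139 μs
d = vΔt = 0.845c × 4.1139 μs = 2.5333×10^8 m/s × 4.1139×10^-6 s = 1040 m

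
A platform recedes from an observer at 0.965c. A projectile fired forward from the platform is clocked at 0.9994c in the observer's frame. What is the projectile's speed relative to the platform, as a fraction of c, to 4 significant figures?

Inverse velocity addition: u' = (u − v)/(1 − uv/c²)
= (0.9994 − 0.965)/(1 − 0.9994×0.965) = 0.03440/0.0355790 = 0.9669

u' ≈ 0.9669c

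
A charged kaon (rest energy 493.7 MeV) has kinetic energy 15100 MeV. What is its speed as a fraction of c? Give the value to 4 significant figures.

γ = 1 + K/(m₀c²) = 1 + 15100/493.7 = 31.5854
β = √(1 − 1/γ²) = 0.9995

β ≈ 0.9995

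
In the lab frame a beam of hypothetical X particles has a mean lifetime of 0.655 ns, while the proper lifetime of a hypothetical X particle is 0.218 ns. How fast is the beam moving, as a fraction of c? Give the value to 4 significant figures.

β ≈ 0.9430

γ = Δt/τ₀ = 0.655/0.218 = 3.00459
β = √(1 − 1/γ²) = √(1 − 1/3.00459²) = 0.9430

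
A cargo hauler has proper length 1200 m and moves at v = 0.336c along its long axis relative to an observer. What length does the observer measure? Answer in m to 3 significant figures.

L ≈ 1130 m

γ = 1/√(1 − 0.336²) = 1.0617
Length contraction: L = L₀/γ = 1200/1.0617 = 1130 m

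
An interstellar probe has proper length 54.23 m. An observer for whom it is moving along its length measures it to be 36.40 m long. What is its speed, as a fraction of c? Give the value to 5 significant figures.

β ≈ 0.74126

γ = L₀/L = 54.23/36.40 = 1.489835
β = √(1 − 1/γ²) = 0.74126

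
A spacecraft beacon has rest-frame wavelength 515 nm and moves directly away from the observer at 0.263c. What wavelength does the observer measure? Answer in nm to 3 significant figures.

Relativistic Doppler: λ_obs = λ_src √((1+β)/(1−β))
= 515 × √(1.2630/0.73700) = 515 × 1.3091 = 674 nm

λ_obs ≈ 674 nm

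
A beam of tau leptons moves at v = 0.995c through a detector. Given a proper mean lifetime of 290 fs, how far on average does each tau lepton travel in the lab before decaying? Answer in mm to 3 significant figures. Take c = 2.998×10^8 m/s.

d ≈ 0.866 mm

γ = 1/√(1 − 0.995²) = 10.013
Dilated lifetime: Δt = γτ₀ = 10.013 × 290 fs = 2903.6 fs
d = vΔt = 0.995c × 2903.6 fs = 2.9830×10^8 m/s × 2.9036×10^-12 s = 0.866 mm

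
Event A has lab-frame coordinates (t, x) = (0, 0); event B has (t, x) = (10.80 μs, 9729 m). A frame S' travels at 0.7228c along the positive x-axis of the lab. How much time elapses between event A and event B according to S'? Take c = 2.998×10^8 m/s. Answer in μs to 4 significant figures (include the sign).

γ = 1/√(1 − 0.7228²) = 1.44706
Δt' = γ(Δt − vΔx/c²) = 1.44706 × (10.80 μs − 0.7228×9729 m / (2.998×10^8 m/s))
= 1.44706 × (-12.6560 μs) = -18.31 μs

Δt' ≈ -18.31 μs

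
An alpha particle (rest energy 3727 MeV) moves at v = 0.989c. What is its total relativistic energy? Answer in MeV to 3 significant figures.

E ≈ 25200 MeV

γ = 1/√(1 − 0.989²) = 6.7606
E = γm₀c² = 6.7606 × 3727 MeV = 25200 MeV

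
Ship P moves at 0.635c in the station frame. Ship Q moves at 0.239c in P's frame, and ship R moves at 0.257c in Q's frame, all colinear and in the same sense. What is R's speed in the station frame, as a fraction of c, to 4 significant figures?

Compose boost 2: (0.239 + 0.635)/(1 + 0.239×0.635) = 0.8740/1.15176 = 0.758835
Compose boost 3: (0.257 + 0.758835)/(1 + 0.257×0.758835) = 1.01584/1.19502 = 0.8501

u ≈ 0.8501c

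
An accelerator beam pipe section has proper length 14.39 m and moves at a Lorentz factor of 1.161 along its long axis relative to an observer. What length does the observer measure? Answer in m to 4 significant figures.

γ = 1.161 (given)
Length contraction: L = L₀/γ = 14.39/1.161 = 12.39 m

L ≈ 12.39 m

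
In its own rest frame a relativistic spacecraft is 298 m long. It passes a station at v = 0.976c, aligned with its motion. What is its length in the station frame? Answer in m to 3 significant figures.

L ≈ 64.9 m

γ = 1/√(1 − 0.976²) = 4.5920
Length contraction: L = L₀/γ = 298/4.5920 = 64.9 m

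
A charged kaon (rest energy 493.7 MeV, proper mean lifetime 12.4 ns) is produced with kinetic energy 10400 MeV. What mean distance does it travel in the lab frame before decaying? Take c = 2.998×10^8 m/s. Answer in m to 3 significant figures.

γ = 1 + K/(m₀c²) = 1 + 10400/493.7 = 22.065
β = √(1 − 1/γ²) = 0.99897
Dilated lifetime: γτ₀ = 22.065 × 12.4 ns = 273.61 ns
d = βc·γτ₀ = 0.99897 × (2.998×10^8 m/s) × 2.7361×10^-7 s = 81.9 m

d ≈ 81.9 m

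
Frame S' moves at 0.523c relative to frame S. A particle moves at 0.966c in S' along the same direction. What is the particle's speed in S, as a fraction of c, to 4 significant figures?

u ≈ 0.9892c

Relativistic velocity addition: u = (u' + v)/(1 + u'v/c²)
= (0.966 + 0.523)/(1 + 0.966×0.523) = 1.489/1.50522 = 0.9892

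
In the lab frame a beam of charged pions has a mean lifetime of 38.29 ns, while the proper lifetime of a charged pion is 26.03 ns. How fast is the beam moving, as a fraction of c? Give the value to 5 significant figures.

γ = Δt/τ₀ = 38.29/26.03 = 1.470995
β = √(1 − 1/γ²) = √(1 − 1/1.470995²) = 0.73339

β ≈ 0.73339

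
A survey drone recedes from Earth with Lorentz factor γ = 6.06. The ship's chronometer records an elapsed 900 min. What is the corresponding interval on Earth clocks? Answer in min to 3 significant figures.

Δt ≈ 5450 min

γ = 6.06 (given)
Time dilation: Δt = γτ₀ = 6.06 × 900 min = 5450 min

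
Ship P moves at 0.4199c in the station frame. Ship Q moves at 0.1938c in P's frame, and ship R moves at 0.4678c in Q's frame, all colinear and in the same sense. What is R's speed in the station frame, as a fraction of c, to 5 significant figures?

Compose boost 2: (0.1938 + 0.4199)/(1 + 0.1938×0.4199) = 0.61370/1.081377 = 0.5675174
Compose boost 3: (0.4678 + 0.5675174)/(1 + 0.4678×0.5675174) = 1.035317/1.265485 = 0.81812

u ≈ 0.81812c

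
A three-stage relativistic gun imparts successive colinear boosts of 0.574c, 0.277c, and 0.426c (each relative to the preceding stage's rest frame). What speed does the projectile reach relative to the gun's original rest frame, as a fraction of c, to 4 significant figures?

Compose boost 2: (0.277 + 0.574)/(1 + 0.277×0.574) = 0.8510/1.15900 = 0.734255
Compose boost 3: (0.426 + 0.734255)/(1 + 0.426×0.734255) = 1.16025/1.31279 = 0.8838

u ≈ 0.8838c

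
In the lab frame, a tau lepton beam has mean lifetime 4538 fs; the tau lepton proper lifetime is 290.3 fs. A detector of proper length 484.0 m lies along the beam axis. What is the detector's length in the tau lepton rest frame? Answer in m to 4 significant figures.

L ≈ 30.96 m

Time dilation ⇒ γ = Δt/τ₀ = 4538/290.3 = 15.6321
Length contraction: L = L₀/γ = 484.0/15.6321 = 30.96 m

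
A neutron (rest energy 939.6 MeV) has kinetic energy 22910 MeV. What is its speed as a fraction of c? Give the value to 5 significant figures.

γ = 1 + K/(m₀c²) = 1 + 22910/939.6 = 25.38272
β = √(1 − 1/γ²) = 0.99922

β ≈ 0.99922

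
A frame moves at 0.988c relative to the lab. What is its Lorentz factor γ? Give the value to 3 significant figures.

γ ≈ 6.47

γ = 1/√(1 − β²) = 1/√(1 − 0.988²) = 1/√(0.023856) = 6.47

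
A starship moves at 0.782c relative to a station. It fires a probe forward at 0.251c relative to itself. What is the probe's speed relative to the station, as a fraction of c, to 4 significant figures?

u ≈ 0.8635c

Relativistic velocity addition: u = (u' + v)/(1 + u'v/c²)
= (0.251 + 0.782)/(1 + 0.251×0.782) = 1.033/1.19628 = 0.8635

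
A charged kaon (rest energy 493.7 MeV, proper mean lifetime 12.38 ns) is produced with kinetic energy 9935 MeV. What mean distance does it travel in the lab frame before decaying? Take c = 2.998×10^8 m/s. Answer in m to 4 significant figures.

γ = 1 + K/(m₀c²) = 1 + 9935/493.7 = 21.1236
β = √(1 − 1/γ²) = 0.998879
Dilated lifetime: γτ₀ = 21.1236 × 12.38 ns = 261.510 ns
d = βc·γτ₀ = 0.998879 × (2.998×10^8 m/s) × 2.61510×10^-7 s = 78.31 m

d ≈ 78.31 m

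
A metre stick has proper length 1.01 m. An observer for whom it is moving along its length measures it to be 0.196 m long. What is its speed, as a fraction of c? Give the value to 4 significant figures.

β ≈ 0.9810

γ = L₀/L = 1.01/0.196 = 5.15306
β = √(1 − 1/γ²) = 0.9810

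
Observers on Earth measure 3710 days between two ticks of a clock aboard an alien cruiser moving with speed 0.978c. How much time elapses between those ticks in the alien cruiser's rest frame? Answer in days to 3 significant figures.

γ = 1/√(1 − 0.978²) = 4.7938
Proper time: τ₀ = Δt/γ = 3710/4.7938 = 774 days

τ₀ ≈ 774 days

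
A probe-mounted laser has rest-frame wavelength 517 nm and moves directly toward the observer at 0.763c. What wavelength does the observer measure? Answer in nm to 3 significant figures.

λ_obs ≈ 190 nm

Relativistic Doppler: λ_obs = λ_src √((1−β)/(1+β))
= 517 × √(0.23700/1.7630) = 517 × 0.36665 = 190 nm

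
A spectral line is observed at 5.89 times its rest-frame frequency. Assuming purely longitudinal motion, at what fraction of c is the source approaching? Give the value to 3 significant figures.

f_obs/f_src = √((1+β)/(1−β)) = 5.89  ⇒  (1+β)/(1−β) = 34.692
β = |1 − D²|/(1 + D²) = |1 − 34.692|/(1 + 34.692) = 0.944

β ≈ 0.944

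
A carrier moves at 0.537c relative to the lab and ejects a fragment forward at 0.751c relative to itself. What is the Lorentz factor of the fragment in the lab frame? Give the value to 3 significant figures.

u_lab = (0.751 + 0.537)/(1 + 0.751×0.537) = 1.288/1.40329 = 0.917845
γ = 1/√(1 − 0.917845²) = 2.52

γ ≈ 2.52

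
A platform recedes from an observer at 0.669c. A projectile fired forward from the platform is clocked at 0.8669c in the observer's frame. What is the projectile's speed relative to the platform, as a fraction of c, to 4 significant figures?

Inverse velocity addition: u' = (u − v)/(1 − uv/c²)
= (0.8669 − 0.669)/(1 − 0.8669×0.669) = 0.1979/0.420044 = 0.4711

u' ≈ 0.4711c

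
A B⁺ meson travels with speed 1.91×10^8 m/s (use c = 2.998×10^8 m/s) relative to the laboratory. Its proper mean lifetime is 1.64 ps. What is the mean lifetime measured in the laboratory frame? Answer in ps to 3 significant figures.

β = v/c = 1.91×10^8 / 2.998×10^8 = 0.63709
γ = 1/√(1 − 0.63709²) = 1.2974
Time dilation: Δt = γτ₀ = 1.2974 × 1.64 ps = 2.13 ps

Δt ≈ 2.13 ps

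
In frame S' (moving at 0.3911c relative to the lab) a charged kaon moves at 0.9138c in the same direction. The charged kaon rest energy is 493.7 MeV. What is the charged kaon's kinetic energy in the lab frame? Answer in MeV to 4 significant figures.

u_lab = (0.9138 + 0.3911)/(1 + 0.9138×0.3911) = 0.9613322
γ = 1/√(1 − 0.9613322²) = 3.63120
K = (γ − 1)m₀c² = (3.63120 − 1) × 493.7 = 2.63120 × 493.7 = 1299 MeV

K ≈ 1299 MeV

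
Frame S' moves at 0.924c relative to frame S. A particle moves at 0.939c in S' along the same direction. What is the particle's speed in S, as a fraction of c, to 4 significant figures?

u ≈ 0.9975c

Relativistic velocity addition: u = (u' + v)/(1 + u'v/c²)
= (0.939 + 0.924)/(1 + 0.939×0.924) = 1.863/1.86764 = 0.9975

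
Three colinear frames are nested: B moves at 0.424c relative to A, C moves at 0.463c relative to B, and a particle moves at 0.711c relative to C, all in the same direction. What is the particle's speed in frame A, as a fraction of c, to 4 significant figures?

Compose boost 2: (0.463 + 0.424)/(1 + 0.463×0.424) = 0.8870/1.19631 = 0.741445
Compose boost 3: (0.711 + 0.741445)/(1 + 0.711×0.741445) = 1.45245/1.52717 = 0.9511

u ≈ 0.9511c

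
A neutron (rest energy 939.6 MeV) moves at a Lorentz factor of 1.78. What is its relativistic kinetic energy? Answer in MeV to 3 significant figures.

γ = 1.78 (given)
K = (γ − 1)m₀c² = (1.78 − 1) × 939.6 MeV = 0.78000 × 939.6 MeV = 733 MeV

K ≈ 733 MeV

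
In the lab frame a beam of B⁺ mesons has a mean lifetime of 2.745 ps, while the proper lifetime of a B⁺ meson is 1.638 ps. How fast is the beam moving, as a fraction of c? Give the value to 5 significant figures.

β ≈ 0.80245

γ = Δt/τ₀ = 2.745/1.638 = 1.675824
β = √(1 − 1/γ²) = √(1 − 1/1.675824²) = 0.80245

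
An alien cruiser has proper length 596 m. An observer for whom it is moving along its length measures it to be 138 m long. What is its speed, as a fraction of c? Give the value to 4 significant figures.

β ≈ 0.9728

γ = L₀/L = 596/138 = 4.31884
β = √(1 − 1/γ²) = 0.9728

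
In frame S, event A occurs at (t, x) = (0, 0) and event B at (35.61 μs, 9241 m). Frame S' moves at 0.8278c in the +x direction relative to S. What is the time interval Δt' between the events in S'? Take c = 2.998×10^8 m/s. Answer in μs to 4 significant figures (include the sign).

Δt' ≈ 17.99 μs

γ = 1/√(1 − 0.8278²) = 1.78246
Δt' = γ(Δt − vΔx/c²) = 1.78246 × (35.61 μs − 0.8278×9241 m / (2.998×10^8 m/s))
= 1.78246 × (10.0940 μs) = 17.99 μs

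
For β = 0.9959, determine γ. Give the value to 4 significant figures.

γ ≈ 11.05

γ = 1/√(1 − β²) = 1/√(1 − 0.9959²) = 1/√(0.00818319) = 11.05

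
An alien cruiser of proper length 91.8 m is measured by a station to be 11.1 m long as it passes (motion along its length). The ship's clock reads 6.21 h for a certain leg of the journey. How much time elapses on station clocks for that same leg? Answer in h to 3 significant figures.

Length contraction ⇒ γ = L₀/L = 91.8/11.1 = 8.2703
Time dilation: Δt = γτ₀ = 8.2703 × 6.21 h = 51.4 h

Δt ≈ 51.4 h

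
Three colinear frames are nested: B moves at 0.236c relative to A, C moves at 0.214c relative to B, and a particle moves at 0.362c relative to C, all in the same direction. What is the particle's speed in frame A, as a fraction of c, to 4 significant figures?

Compose boost 2: (0.214 + 0.236)/(1 + 0.214×0.236) = 0.4500/1.05050 = 0.428366
Compose boost 3: (0.362 + 0.428366)/(1 + 0.362×0.428366) = 0.790366/1.15507 = 0.6843

u ≈ 0.6843c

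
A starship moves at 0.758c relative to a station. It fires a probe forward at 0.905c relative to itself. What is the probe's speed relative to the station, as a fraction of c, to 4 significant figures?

u ≈ 0.9864c

Relativistic velocity addition: u = (u' + v)/(1 + u'v/c²)
= (0.905 + 0.758)/(1 + 0.905×0.758) = 1.663/1.68599 = 0.9864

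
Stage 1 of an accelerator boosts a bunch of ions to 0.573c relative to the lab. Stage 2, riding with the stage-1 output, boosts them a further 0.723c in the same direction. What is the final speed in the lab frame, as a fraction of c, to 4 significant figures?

u ≈ 0.9164c

Compose boost 2: (0.723 + 0.573)/(1 + 0.723×0.573) = 1.296/1.41428 = 0.9164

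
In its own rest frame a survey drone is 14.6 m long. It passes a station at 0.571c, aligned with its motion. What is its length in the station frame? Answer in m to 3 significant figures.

γ = 1/√(1 − 0.571²) = 1.2181
Length contraction: L = L₀/γ = 14.6/1.2181 = 12.0 m

L ≈ 12.0 m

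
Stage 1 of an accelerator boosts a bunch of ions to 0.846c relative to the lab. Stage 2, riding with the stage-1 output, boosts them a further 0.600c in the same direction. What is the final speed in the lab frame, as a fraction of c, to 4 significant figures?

Compose boost 2: (0.600 + 0.846)/(1 + 0.600×0.846) = 1.446/1.50760 = 0.9591

u ≈ 0.9591c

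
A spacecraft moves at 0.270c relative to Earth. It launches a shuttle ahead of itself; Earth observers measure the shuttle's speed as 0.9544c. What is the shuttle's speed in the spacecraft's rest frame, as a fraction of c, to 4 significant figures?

Inverse velocity addition: u' = (u − v)/(1 − uv/c²)
= (0.9544 − 0.270)/(1 − 0.9544×0.270) = 0.6844/0.742312 = 0.9220

u' ≈ 0.9220c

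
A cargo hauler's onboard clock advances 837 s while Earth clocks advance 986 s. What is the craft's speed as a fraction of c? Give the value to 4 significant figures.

β ≈ 0.5286

γ = Δt/τ₀ = 986/837 = 1.17802
β = √(1 − 1/γ²) = √(1 − 1/1.17802²) = 0.5286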